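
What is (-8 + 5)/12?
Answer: -¼ ≈ -0.25000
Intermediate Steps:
(-8 + 5)/12 = -3*1/12 = -¼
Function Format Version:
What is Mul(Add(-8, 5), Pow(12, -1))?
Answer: Rational(-1, 4) ≈ -0.25000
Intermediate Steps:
Mul(Add(-8, 5), Pow(12, -1)) = Mul(-3, Rational(1, 12)) = Rational(-1, 4)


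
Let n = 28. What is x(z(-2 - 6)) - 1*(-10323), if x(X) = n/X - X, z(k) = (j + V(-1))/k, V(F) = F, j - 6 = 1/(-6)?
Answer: 14305945/1392 ≈ 10277.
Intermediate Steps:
j = 35/6 (j = 6 + 1/(-6) = 6 - 1/6 = 35/6 ≈ 5.8333)
z(k) = 29/(6*k) (z(k) = (35/6 - 1)/k = 29/(6*k))
x(X) = -X + 28/X (x(X) = 28/X - X = -X + 28/X)
x(z(-2 - 6)) - 1*(-10323) = (-29/(6*(-2 - 6)) + 28/((29/(6*(-2 - 6))))) - 1*(-10323) = (-29/(6*(-8)) + 28/(((29/6)/(-8)))) + 10323 = (-29*(-1)/(6*8) + 28/(((29/6)*(-1/8)))) + 10323 = (-1*(-29/48) + 28/(-29/48)) + 10323 = (29/48 + 28*(-48/29)) + 10323 = (29/48 - 1344/29) + 10323 = -63671/1392 + 10323 = 14305945/1392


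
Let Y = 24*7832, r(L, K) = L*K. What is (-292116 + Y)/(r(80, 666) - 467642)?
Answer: 52074/207181 ≈ 0.25135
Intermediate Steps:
r(L, K) = K*L
Y = 187968
(-292116 + Y)/(r(80, 666) - 467642) = (-292116 + 187968)/(666*80 - 467642) = -104148/(53280 - 467642) = -104148/(-414362) = -104148*(-1/414362) = 52074/207181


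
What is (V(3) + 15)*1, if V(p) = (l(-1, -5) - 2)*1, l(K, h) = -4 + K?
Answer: 8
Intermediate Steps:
V(p) = -7 (V(p) = ((-4 - 1) - 2)*1 = (-5 - 2)*1 = -7*1 = -7)
(V(3) + 15)*1 = (-7 + 15)*1 = 8*1 = 8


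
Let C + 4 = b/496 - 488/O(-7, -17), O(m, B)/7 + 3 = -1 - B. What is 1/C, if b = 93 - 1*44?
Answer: -45136/418133 ≈ -0.10795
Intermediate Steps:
b = 49 (b = 93 - 44 = 49)
O(m, B) = -28 - 7*B (O(m, B) = -21 + 7*(-1 - B) = -21 + (-7 - 7*B) = -28 - 7*B)
C = -418133/45136 (C = -4 + (49/496 - 488/(-28 - 7*(-17))) = -4 + (49*(1/496) - 488/(-28 + 119)) = -4 + (49/496 - 488/91) = -4 - 237589/45136 = -418133/45136 ≈ -9.2638)
1/C = 1/(-418133/45136) = -45136/418133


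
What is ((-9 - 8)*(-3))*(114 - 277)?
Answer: -8313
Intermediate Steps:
((-9 - 8)*(-3))*(114 - 277) = -17*(-3)*(-163) = 51*(-163) = -8313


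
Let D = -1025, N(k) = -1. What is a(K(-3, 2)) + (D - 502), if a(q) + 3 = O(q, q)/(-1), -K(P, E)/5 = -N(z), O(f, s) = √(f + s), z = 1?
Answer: -1530 - I*√10 ≈ -1530.0 - 3.1623*I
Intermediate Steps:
K(P, E) = -5 (K(P, E) = -(-5)*(-1) = -5*1 = -5)
a(q) = -3 - √2*√q (a(q) = -3 + √(q + q)/(-1) = -3 + √(2*q)*(-1) = -3 + (√2*√q)*(-1) = -3 - √2*√q)
a(K(-3, 2)) + (D - 502) = (-3 - √2*√(-5)) + (-1025 - 502) = (-3 - √2*I*√5) - 1527 = (-3 - I*√10) - 1527 = -1530 - I*√10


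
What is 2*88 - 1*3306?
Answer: -3130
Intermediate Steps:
2*88 - 1*3306 = 176 - 3306 = -3130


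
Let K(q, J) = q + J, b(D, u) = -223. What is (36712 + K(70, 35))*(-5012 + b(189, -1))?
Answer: -192736995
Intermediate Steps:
K(q, J) = J + q
(36712 + K(70, 35))*(-5012 + b(189, -1)) = (36712 + (35 + 70))*(-5012 - 223) = (36712 + 105)*(-5235) = 36817*(-5235) = -192736995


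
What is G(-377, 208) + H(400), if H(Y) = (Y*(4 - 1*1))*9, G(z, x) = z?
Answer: 10423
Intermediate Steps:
H(Y) = 27*Y (H(Y) = (Y*(4 - 1))*9 = (Y*3)*9 = (3*Y)*9 = 27*Y)
G(-377, 208) + H(400) = -377 + 27*400 = -377 + 10800 = 10423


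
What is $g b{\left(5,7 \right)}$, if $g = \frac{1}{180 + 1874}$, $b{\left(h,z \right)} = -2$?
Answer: $- \frac{1}{1027} \approx -0.00097371$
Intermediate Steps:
$g = \frac{1}{2054} \approx 0.00048685$
$g b{\left(5,7 \right)} = \frac{1}{2054} \left(-2\right) = - \frac{1}{1027}$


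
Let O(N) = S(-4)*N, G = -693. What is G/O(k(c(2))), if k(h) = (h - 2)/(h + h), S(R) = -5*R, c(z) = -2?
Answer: -693/20 ≈ -34.650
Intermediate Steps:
k(h) = (-2 + h)/(2*h) (k(h) = (-2 + h)/((2*h)) = (-2 + h)*(1/(2*h)) = (-2 + h)/(2*h))
O(N) = 20*N (O(N) = (-5*(-4))*N = 20*N)
G/O(k(c(2))) = -693*(-1/(5*(-2 - 2))) = -693/(20*((1/2)*(-1/2)*(-4))) = -693/(20*1) = -693/20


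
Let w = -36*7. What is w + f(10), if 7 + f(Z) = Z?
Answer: -249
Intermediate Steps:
f(Z) = -7 + Z
w = -252
w + f(10) = -252 + (-7 + 10) = -252 + 3 = -249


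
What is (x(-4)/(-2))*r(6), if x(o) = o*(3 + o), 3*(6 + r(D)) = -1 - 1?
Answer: 40/3 ≈ 13.333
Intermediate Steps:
r(D) = -20/3 (r(D) = -6 + (-1 - 1)/3 = -6 + (⅓)*(-2) = -6 - ⅔ = -20/3)
(x(-4)/(-2))*r(6) = (-4*(3 - 4)/(-2))*(-20/3) = (-4*(-1)*(-½))*(-20/3) = (4*(-½))*(-20/3) = -2*(-20/3) = 40/3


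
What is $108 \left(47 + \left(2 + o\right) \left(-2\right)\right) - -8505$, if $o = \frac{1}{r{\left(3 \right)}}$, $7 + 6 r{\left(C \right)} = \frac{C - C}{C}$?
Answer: $\frac{93339}{7} \approx 13334.0$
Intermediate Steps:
$r{\left(C \right)} = - \frac{7}{6}$ ($r{\left(C \right)} = - \frac{7}{6} + \frac{\left(C - C\right) \frac{1}{C}}{6} = - \frac{7}{6} + \frac{0 \frac{1}{C}}{6} = - \frac{7}{6} + \frac{1}{6} \cdot 0 = - \frac{7}{6} + 0 = - \frac{7}{6}$)
$o = - \frac{6}{7}$ ($o = \frac{1}{- \frac{7}{6}} = - \frac{6}{7} \approx -0.85714$)
$108 \left(47 + \left(2 + o\right) \left(-2\right)\right) - -8505 = 108 \left(47 + \left(2 - \frac{6}{7}\right) \left(-2\right)\right) - -8505 = 108 \left(47 + \frac{8}{7} \left(-2\right)\right) + 8505 = 108 \left(47 - \frac{16}{7}\right) + 8505 = 108 \cdot \frac{313}{7} + 8505 = \frac{33804}{7} + 8505 = \frac{93339}{7}$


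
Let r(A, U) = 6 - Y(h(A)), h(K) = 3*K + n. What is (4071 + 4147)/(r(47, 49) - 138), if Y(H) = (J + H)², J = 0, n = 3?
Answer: -4109/10434 ≈ -0.39381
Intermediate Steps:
h(K) = 3 + 3*K (h(K) = 3*K + 3 = 3 + 3*K)
Y(H) = H² (Y(H) = (0 + H)² = H²)
r(A, U) = 6 - (3 + 3*A)²
(4071 + 4147)/(r(47, 49) - 138) = (4071 + 4147)/((6 - 9*(1 + 47)²) - 138) = 8218/((6 - 9*48²) - 138) = 8218/((6 - 9*2304) - 138) = 8218/((6 - 20736) - 138) = 8218/(-20730 - 138) = 8218/(-20868) = 8218*(-1/20868) = -4109/10434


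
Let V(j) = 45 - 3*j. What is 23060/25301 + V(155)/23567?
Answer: 532828600/596268667 ≈ 0.89361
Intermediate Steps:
23060/25301 + V(155)/23567 = 23060/25301 + (45 - 3*155)/23567 = 23060*(1/25301) + (45 - 465)*(1/23567) = 23060/25301 - 420*1/23567 = 23060/25301 - 420/23567 = 532828600/596268667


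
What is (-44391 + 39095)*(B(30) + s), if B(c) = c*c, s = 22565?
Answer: -124270640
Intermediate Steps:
B(c) = c²
(-44391 + 39095)*(B(30) + s) = (-44391 + 39095)*(30² + 22565) = -5296*(900 + 22565) = -5296*23465 = -124270640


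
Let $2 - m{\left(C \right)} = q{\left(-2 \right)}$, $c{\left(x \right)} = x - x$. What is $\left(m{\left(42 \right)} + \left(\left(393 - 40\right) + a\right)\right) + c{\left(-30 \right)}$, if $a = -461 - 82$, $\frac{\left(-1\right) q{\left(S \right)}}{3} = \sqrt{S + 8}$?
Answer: $-188 + 3 \sqrt{6} \approx -180.65$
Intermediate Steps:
$c{\left(x \right)} = 0$
$q{\left(S \right)} = - 3 \sqrt{8 + S}$ ($q{\left(S \right)} = - 3 \sqrt{S + 8} = - 3 \sqrt{8 + S}$)
$m{\left(C \right)} = 2 + 3 \sqrt{6}$ ($m{\left(C \right)} = 2 - - 3 \sqrt{8 - 2} = 2 - - 3 \sqrt{6} = 2 + 3 \sqrt{6}$)
$a = -543$
$\left(m{\left(42 \right)} + \left(\left(393 - 40\right) + a\right)\right) + c{\left(-30 \right)} = \left(\left(2 + 3 \sqrt{6}\right) + \left(\left(393 - 40\right) - 543\right)\right) + 0 = \left(\left(2 + 3 \sqrt{6}\right) + \left(353 - 543\right)\right) + 0 = \left(\left(2 + 3 \sqrt{6}\right) - 190\right) + 0 = \left(-188 + 3 \sqrt{6}\right) + 0 = -188 + 3 \sqrt{6}$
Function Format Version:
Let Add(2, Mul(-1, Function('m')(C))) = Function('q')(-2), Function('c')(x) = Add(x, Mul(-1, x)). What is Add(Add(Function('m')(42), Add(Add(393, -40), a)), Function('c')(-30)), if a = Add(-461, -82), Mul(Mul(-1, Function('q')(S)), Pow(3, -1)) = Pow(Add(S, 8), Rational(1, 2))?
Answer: Add(-188, Mul(3, Pow(6, Rational(1, 2)))) ≈ -180.65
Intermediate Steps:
Function('c')(x) = 0
Function('q')(S) = Mul(-3, Pow(Add(8, S), Rational(1, 2))) (Function('q')(S) = Mul(-3, Pow(Add(S, 8), Rational(1, 2))) = Mul(-3, Pow(Add(8, S), Rational(1, 2))))
Function('m')(C) = Add(2, Mul(3, Pow(6, Rational(1, 2)))) (Function('m')(C) = Add(2, Mul(-1, Mul(-3, Pow(Add(8, -2), Rational(1, 2))))) = Add(2, Mul(-1, Mul(-3, Pow(6, Rational(1, 2))))) = Add(2, Mul(3, Pow(6, Rational(1, 2)))))
a = -543
Add(Add(Function('m')(42), Add(Add(393, -40), a)), Function('c')(-30)) = Add(Add(Add(2, Mul(3, Pow(6, Rational(1, 2)))), Add(Add(393, -40), -543)), 0) = Add(Add(Add(2, Mul(3, Pow(6, Rational(1, 2)))), Add(353, -543)), 0) = Add(Add(Add(2, Mul(3, Pow(6, Rational(1, 2)))), -190), 0) = Add(Add(-188, Mul(3, Pow(6, Rational(1, 2)))), 0) = Add(-188, Mul(3, Pow(6, Rational(1, 2))))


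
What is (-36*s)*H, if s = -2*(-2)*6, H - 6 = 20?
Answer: -22464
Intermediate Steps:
H = 26 (H = 6 + 20 = 26)
s = 24 (s = 4*6 = 24)
(-36*s)*H = -36*24*26 = -864*26 = -22464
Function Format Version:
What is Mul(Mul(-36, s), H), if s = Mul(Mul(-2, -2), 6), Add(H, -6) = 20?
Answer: -22464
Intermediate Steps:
H = 26 (H = Add(6, 20) = 26)
s = 24 (s = Mul(4, 6) = 24)
Mul(Mul(-36, s), H) = Mul(Mul(-36, 24), 26) = Mul(-864, 26) = -22464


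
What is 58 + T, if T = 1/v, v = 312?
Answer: 18097/312 ≈ 58.003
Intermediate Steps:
T = 1/312 ≈ 0.0032051
58 + T = 58 + 1/312 = 18097/312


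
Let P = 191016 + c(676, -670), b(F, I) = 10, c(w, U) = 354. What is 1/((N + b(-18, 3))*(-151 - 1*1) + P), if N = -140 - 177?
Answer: 1/238034 ≈ 4.2011e-6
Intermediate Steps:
P = 191370 (P = 191016 + 354 = 191370)
N = -317
1/((N + b(-18, 3))*(-151 - 1*1) + P) = 1/((-317 + 10)*(-151 - 1*1) + 191370) = 1/(-307*(-151 - 1) + 191370) = 1/(-307*(-152) + 191370) = 1/(46664 + 191370) = 1/238034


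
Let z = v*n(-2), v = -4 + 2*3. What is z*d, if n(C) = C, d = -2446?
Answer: 9784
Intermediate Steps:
v = 2 (v = -4 + 6 = 2)
z = -4 (z = 2*(-2) = -4)
z*d = -4*(-2446) = 9784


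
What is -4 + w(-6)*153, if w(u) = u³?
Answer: -33052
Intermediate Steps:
-4 + w(-6)*153 = -4 + (-6)³*153 = -4 - 216*153 = -4 - 33048 = -33052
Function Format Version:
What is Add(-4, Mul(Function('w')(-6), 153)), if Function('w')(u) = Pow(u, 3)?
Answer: -33052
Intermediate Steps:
Add(-4, Mul(Function('w')(-6), 153)) = Add(-4, Mul(Pow(-6, 3), 153)) = Add(-4, Mul(-216, 153)) = Add(-4, -33048) = -33052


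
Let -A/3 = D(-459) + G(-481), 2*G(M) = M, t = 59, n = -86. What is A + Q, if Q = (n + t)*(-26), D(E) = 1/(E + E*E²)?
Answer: 22942795766/16117173 ≈ 1423.5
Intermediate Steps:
G(M) = M/2
D(E) = 1/(E + E³)
Q = 702 (Q = (-86 + 59)*(-26) = -27*(-26) = 702)
A = 11628540320/16117173 (A = -3*(1/(-459 + (-459)³) + (½)*(-481)) = -3*(1/(-459 - 96702579) - 481/2) = -3*(1/(-96703038) - 481/2) = -3*(-1/96703038 - 481/2) = -3*(-11628540320/48351519) = 11628540320/16117173 ≈ 721.50)
A + Q = 11628540320/16117173 + 702 = 22942795766/16117173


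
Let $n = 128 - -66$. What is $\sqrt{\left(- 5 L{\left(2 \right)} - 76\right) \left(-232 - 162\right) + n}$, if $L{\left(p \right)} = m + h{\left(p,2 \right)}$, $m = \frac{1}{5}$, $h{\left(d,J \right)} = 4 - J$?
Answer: $2 \sqrt{8618} \approx 185.67$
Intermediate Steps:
$m = \frac{1}{5} \approx 0.2$
$L{\left(p \right)} = \frac{11}{5}$ ($L{\left(p \right)} = \frac{1}{5} + \left(4 - 2\right) = \frac{1}{5} + 2 = \frac{11}{5}$)
$n = 194$ ($n = 128 + 66 = 194$)
$\sqrt{\left(- 5 L{\left(2 \right)} - 76\right) \left(-232 - 162\right) + n} = \sqrt{\left(\left(-5\right) \frac{11}{5} - 76\right) \left(-232 - 162\right) + 194} = \sqrt{\left(-11 - 76\right) \left(-394\right) + 194} = \sqrt{\left(-87\right) \left(-394\right) + 194} = \sqrt{34278 + 194} = \sqrt{34472} = 2 \sqrt{8618}$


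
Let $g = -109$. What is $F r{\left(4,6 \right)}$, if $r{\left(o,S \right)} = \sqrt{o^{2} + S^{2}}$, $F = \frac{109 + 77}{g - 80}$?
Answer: $- \frac{124 \sqrt{13}}{63} \approx -7.0966$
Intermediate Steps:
$F = - \frac{62}{63}$ ($F = \frac{109 + 77}{-109 - 80} = \frac{186}{-189} = 186 \left(- \frac{1}{189}\right) = - \frac{62}{63} \approx -0.98413$)
$r{\left(o,S \right)} = \sqrt{S^{2} + o^{2}}$
$F r{\left(4,6 \right)} = - \frac{62 \sqrt{6^{2} + 4^{2}}}{63} = - \frac{62 \sqrt{36 + 16}}{63} = - \frac{62 \sqrt{52}}{63} = - \frac{62 \cdot 2 \sqrt{13}}{63} = - \frac{124 \sqrt{13}}{63}$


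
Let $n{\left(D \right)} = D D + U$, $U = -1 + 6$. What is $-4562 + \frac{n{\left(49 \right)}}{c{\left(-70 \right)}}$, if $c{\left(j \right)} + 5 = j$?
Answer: $- \frac{114852}{25} \approx -4594.1$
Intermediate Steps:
$U = 5$
$c{\left(j \right)} = -5 + j$
$n{\left(D \right)} = 5 + D^{2}$ ($n{\left(D \right)} = D D + 5 = D^{2} + 5 = 5 + D^{2}$)
$-4562 + \frac{n{\left(49 \right)}}{c{\left(-70 \right)}} = -4562 + \frac{5 + 49^{2}}{-5 - 70} = -4562 + \frac{5 + 2401}{-75} = -4562 + 2406 \left(- \frac{1}{75}\right) = -4562 - \frac{802}{25} = - \frac{114852}{25}$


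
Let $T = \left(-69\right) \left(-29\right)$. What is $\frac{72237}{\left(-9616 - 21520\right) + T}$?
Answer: $- \frac{72237}{29135} \approx -2.4794$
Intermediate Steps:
$T = 2001$
$\frac{72237}{\left(-9616 - 21520\right) + T} = \frac{72237}{\left(-9616 - 21520\right) + 2001} = \frac{72237}{-31136 + 2001} = \frac{72237}{-29135} = 72237 \left(- \frac{1}{29135}\right) = - \frac{72237}{29135}$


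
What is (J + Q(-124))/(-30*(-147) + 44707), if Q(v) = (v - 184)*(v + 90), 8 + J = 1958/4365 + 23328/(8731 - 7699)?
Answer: 1968367454/9219015315 ≈ 0.21351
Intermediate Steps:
J = 2825414/187695 (J = -8 + (1958/4365 + 23328/(8731 - 7699)) = -8 + (1958*(1/4365) + 23328/1032) = -8 + (1958/4365 + 23328*(1/1032)) = -8 + (1958/4365 + 972/43) = -8 + 4326974/187695 = 2825414/187695 ≈ 15.053)
Q(v) = (-184 + v)*(90 + v)
(J + Q(-124))/(-30*(-147) + 44707) = (2825414/187695 + (-16560 + (-124)² - 94*(-124)))/(-30*(-147) + 44707) = (2825414/187695 + (-16560 + 15376 + 11656))/(4410 + 44707) = (2825414/187695 + 10472)/49117 = (1968367454/187695)*(1/49117) = 1968367454/9219015315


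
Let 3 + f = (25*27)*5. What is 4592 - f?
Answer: 1220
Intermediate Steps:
f = 3372 (f = -3 + (25*27)*5 = -3 + 675*5 = -3 + 3375 = 3372)
4592 - f = 4592 - 1*3372 = 4592 - 3372 = 1220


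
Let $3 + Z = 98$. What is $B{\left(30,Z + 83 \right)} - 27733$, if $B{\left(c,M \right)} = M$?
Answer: $-27555$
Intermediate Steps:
$Z = 95$ ($Z = -3 + 98 = 95$)
$B{\left(30,Z + 83 \right)} - 27733 = \left(95 + 83\right) - 27733 = 178 - 27733 = -27555$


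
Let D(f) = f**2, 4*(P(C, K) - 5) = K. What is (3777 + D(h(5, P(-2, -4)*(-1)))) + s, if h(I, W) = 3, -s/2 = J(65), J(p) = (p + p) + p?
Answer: 3396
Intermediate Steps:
P(C, K) = 5 + K/4
J(p) = 3*p (J(p) = 2*p + p = 3*p)
s = -390 (s = -6*65 = -2*195 = -390)
(3777 + D(h(5, P(-2, -4)*(-1)))) + s = (3777 + 3**2) - 390 = (3777 + 9) - 390 = 3786 - 390 = 3396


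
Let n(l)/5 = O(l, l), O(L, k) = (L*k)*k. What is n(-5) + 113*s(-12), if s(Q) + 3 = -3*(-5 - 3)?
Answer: 1748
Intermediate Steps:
s(Q) = 21 (s(Q) = -3 - 3*(-5 - 3) = -3 - 3*(-8) = -3 + 24 = 21)
O(L, k) = L*k²
n(l) = 5*l³ (n(l) = 5*(l*l²) = 5*l³)
n(-5) + 113*s(-12) = 5*(-5)³ + 113*21 = 5*(-125) + 2373 = -625 + 2373 = 1748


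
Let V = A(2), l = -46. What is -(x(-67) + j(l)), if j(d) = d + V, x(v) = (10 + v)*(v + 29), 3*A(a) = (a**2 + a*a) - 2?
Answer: -2122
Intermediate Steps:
A(a) = -2/3 + 2*a**2/3 (A(a) = ((a**2 + a*a) - 2)/3 = ((a**2 + a**2) - 2)/3 = (2*a**2 - 2)/3 = (-2 + 2*a**2)/3 = -2/3 + 2*a**2/3)
x(v) = (10 + v)*(29 + v)
V = 2 (V = -2/3 + (2/3)*2**2 = -2/3 + (2/3)*4 = -2/3 + 8/3 = 2)
j(d) = 2 + d (j(d) = d + 2 = 2 + d)
-(x(-67) + j(l)) = -((290 + (-67)**2 + 39*(-67)) + (2 - 46)) = -((290 + 4489 - 2613) - 44) = -(2166 - 44) = -1*2122 = -2122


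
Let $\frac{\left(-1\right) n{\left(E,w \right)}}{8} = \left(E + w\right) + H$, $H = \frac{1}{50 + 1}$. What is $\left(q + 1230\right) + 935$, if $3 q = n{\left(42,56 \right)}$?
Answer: $\frac{291253}{153} \approx 1903.6$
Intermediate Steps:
$H = \frac{1}{51} \approx 0.019608$
$n{\left(E,w \right)} = - \frac{8}{51} - 8 E - 8 w$ ($n{\left(E,w \right)} = - 8 \left(\left(E + w\right) + \frac{1}{51}\right) = - 8 \left(\frac{1}{51} + E + w\right) = - \frac{8}{51} - 8 E - 8 w$)
$q = - \frac{39992}{153}$ ($q = \frac{- \frac{8}{51} - 336 - 448}{3} = \frac{1}{3} \left(- \frac{39992}{51}\right) = - \frac{39992}{153} \approx -261.39$)
$\left(q + 1230\right) + 935 = \left(- \frac{39992}{153} + 1230\right) + 935 = \frac{148198}{153} + 935 = \frac{291253}{153}$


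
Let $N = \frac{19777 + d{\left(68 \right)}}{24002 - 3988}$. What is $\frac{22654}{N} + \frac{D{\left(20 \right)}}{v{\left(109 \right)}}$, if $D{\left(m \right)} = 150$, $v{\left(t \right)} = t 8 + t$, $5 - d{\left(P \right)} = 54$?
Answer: $\frac{12355154701}{537588} \approx 22983.0$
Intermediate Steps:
$d{\left(P \right)} = -49$ ($d{\left(P \right)} = 5 - 54 = -49$)
$v{\left(t \right)} = 9 t$ ($v{\left(t \right)} = 8 t + t = 9 t$)
$N = \frac{9864}{10007}$ ($N = \frac{19777 - 49}{24002 - 3988} = \frac{19728}{20014} = 19728 \cdot \frac{1}{20014} = \frac{9864}{10007} \approx 0.98571$)
$\frac{22654}{N} + \frac{D{\left(20 \right)}}{v{\left(109 \right)}} = \frac{22654}{\frac{9864}{10007}} + \frac{150}{9 \cdot 109} = 22654 \cdot \frac{10007}{9864} + \frac{150}{981} = \frac{113349289}{4932} + 150 \cdot \frac{1}{981} = \frac{113349289}{4932} + \frac{50}{327} = \frac{12355154701}{537588}$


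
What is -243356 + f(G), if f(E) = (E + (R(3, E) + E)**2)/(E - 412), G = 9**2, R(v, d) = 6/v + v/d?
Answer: -58726645057/241299 ≈ -2.4338e+5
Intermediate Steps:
G = 81
f(E) = (E + (2 + E + 3/E)**2)/(-412 + E) (f(E) = (E + ((6/3 + 3/E) + E)**2)/(E - 412) = (E + ((6*(1/3) + 3/E) + E)**2)/(-412 + E) = (E + ((2 + 3/E) + E)**2)/(-412 + E) = (E + (2 + E + 3/E)**2)/(-412 + E))
-243356 + f(G) = -243356 + (81**3 + (3 + 81**2 + 2*81)**2)/(81**2*(-412 + 81)) = -243356 + (1/6561)*(531441 + (3 + 6561 + 162)**2)/(-331) = -243356 + (1/6561)*(-1/331)*(531441 + 6726**2) = -243356 + (1/6561)*(-1/331)*(531441 + 45239076) = -243356 + (1/6561)*(-1/331)*45770517 = -243356 - 5085613/241299 = -58726645057/241299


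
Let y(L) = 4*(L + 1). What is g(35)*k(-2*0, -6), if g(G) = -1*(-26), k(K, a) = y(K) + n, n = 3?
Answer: 182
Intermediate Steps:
y(L) = 4 + 4*L (y(L) = 4*(1 + L) = 4 + 4*L)
k(K, a) = 7 + 4*K (k(K, a) = (4 + 4*K) + 3 = 7 + 4*K)
g(G) = 26
g(35)*k(-2*0, -6) = 26*(7 + 4*(-2*0)) = 26*(7 + 4*0) = 26*(7 + 0) = 26*7 = 182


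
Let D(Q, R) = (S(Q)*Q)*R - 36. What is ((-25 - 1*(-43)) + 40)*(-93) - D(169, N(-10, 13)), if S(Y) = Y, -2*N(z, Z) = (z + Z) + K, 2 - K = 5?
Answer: -5358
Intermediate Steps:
K = -3 (K = 2 - 1*5 = 2 - 5 = -3)
N(z, Z) = 3/2 - Z/2 - z/2 (N(z, Z) = -((z + Z) - 3)/2 = -((Z + z) - 3)/2 = -(-3 + Z + z)/2 = 3/2 - Z/2 - z/2)
D(Q, R) = -36 + R*Q**2 (D(Q, R) = (Q*Q)*R - 36 = Q**2*R - 36 = R*Q**2 - 36 = -36 + R*Q**2)
((-25 - 1*(-43)) + 40)*(-93) - D(169, N(-10, 13)) = ((-25 - 1*(-43)) + 40)*(-93) - (-36 + (3/2 - 1/2*13 - 1/2*(-10))*169**2) = ((-25 + 43) + 40)*(-93) - (-36 + (3/2 - 13/2 + 5)*28561) = (18 + 40)*(-93) - (-36 + 0*28561) = 58*(-93) - (-36 + 0) = -5394 - 1*(-36) = -5394 + 36 = -5358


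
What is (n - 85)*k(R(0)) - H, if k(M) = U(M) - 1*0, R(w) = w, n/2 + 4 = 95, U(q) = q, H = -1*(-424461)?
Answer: -424461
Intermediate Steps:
H = 424461
n = 182 (n = -8 + 2*95 = -8 + 190 = 182)
k(M) = M (k(M) = M - 1*0 = M + 0 = M)
(n - 85)*k(R(0)) - H = (182 - 85)*0 - 1*424461 = 97*0 - 424461 = 0 - 424461 = -424461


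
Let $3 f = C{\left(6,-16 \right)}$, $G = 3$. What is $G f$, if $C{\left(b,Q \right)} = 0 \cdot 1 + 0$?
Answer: $0$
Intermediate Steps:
$C{\left(b,Q \right)} = 0$ ($C{\left(b,Q \right)} = 0 + 0 = 0$)
$f = 0$ ($f = \frac{1}{3} \cdot 0 = 0$)
$G f = 3 \cdot 0 = 0$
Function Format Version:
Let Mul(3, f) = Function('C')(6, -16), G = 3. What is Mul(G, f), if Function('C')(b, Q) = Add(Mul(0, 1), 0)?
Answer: 0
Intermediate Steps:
Function('C')(b, Q) = 0 (Function('C')(b, Q) = Add(0, 0) = 0)
f = 0 (f = Mul(Rational(1, 3), 0) = 0)
Mul(G, f) = Mul(3, 0) = 0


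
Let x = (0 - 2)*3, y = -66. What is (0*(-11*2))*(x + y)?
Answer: 0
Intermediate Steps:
x = -6 (x = -2*3 = -6)
(0*(-11*2))*(x + y) = (0*(-11*2))*(-6 - 66) = (0*(-22))*(-72) = 0*(-72) = 0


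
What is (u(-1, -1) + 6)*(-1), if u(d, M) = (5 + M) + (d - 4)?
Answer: -5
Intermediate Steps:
u(d, M) = 1 + M + d (u(d, M) = (5 + M) + (-4 + d) = 1 + M + d)
(u(-1, -1) + 6)*(-1) = ((1 - 1 - 1) + 6)*(-1) = (-1 + 6)*(-1) = 5*(-1) = -5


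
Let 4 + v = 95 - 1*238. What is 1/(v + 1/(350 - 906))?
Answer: -556/81733 ≈ -0.0068026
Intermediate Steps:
v = -147 (v = -4 + (95 - 1*238) = -4 + (95 - 238) = -4 - 143 = -147)
1/(v + 1/(350 - 906)) = 1/(-147 + 1/(350 - 906)) = 1/(-147 + 1/(-556)) = 1/(-147 - 1/556) = 1/(-81733/556) = -556/81733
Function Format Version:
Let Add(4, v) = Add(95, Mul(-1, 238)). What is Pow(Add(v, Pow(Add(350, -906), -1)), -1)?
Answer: Rational(-556, 81733) ≈ -0.0068026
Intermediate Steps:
v = -147 (v = Add(-4, Add(95, Mul(-1, 238))) = Add(-4, Add(95, -238)) = Add(-4, -143) = -147)
Pow(Add(v, Pow(Add(350, -906), -1)), -1) = Pow(Add(-147, Pow(Add(350, -906), -1)), -1) = Pow(Add(-147, Pow(-556, -1)), -1) = Pow(Add(-147, Rational(-1, 556)), -1) = Pow(Rational(-81733, 556), -1) = Rational(-556, 81733)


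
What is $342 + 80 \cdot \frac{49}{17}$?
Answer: $\frac{9734}{17} \approx 572.59$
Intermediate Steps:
$342 + 80 \cdot \frac{49}{17} = 342 + \frac{3920}{17} = \frac{9734}{17}$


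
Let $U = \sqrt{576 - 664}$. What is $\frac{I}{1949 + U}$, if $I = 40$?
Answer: $\frac{77960}{3798689} - \frac{80 i \sqrt{22}}{3798689} \approx 0.020523 - 9.878 \cdot 10^{-5} i$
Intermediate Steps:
$U = 2 i \sqrt{22}$ ($U = \sqrt{-88} = 2 i \sqrt{22} \approx 9.3808 i$)
$\frac{I}{1949 + U} = \frac{40}{1949 + 2 i \sqrt{22}}$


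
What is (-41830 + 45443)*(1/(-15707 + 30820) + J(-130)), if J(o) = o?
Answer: -7098421357/15113 ≈ -4.6969e+5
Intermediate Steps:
(-41830 + 45443)*(1/(-15707 + 30820) + J(-130)) = (-41830 + 45443)*(1/(-15707 + 30820) - 130) = 3613*(1/15113 - 130) = 3613*(-1964689/15113) = -7098421357/15113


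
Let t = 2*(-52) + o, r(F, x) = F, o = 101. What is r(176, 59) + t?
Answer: 173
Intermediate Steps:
t = -3 (t = 2*(-52) + 101 = -104 + 101 = -3)
r(176, 59) + t = 176 - 3 = 173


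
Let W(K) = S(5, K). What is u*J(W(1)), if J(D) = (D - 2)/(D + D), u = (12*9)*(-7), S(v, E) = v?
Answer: -1134/5 ≈ -226.80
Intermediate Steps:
W(K) = 5
u = -756 (u = 108*(-7) = -756)
J(D) = (-2 + D)/(2*D) (J(D) = (-2 + D)/((2*D)) = (-2 + D)*(1/(2*D)) = (-2 + D)/(2*D))
u*J(W(1)) = -378*(-2 + 5)/5 = -378*3/5 = -756*3/10 = -1134/5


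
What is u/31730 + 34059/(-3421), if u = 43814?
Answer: -24494852/2856535 ≈ -8.5750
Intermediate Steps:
u/31730 + 34059/(-3421) = 43814/31730 + 34059/(-3421) = 43814*(1/31730) + 34059*(-1/3421) = 1153/835 - 34059/3421 = -24494852/2856535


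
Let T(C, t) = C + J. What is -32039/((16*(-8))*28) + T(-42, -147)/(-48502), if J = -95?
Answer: 111031899/12416512 ≈ 8.9423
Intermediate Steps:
T(C, t) = -95 + C (T(C, t) = C - 95 = -95 + C)
-32039/((16*(-8))*28) + T(-42, -147)/(-48502) = -32039/((16*(-8))*28) + (-95 - 42)/(-48502) = -32039/((-128*28)) - 137*(-1/48502) = -32039/(-3584) + 137/48502 = -32039*(-1/3584) + 137/48502 = 4577/512 + 137/48502 = 111031899/12416512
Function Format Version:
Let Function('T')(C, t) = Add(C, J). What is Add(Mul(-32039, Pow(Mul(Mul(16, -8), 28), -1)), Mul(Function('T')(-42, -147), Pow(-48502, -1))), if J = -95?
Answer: Rational(111031899, 12416512) ≈ 8.9423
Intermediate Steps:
Function('T')(C, t) = Add(-95, C) (Function('T')(C, t) = Add(C, -95) = Add(-95, C))
Add(Mul(-32039, Pow(Mul(Mul(16, -8), 28), -1)), Mul(Function('T')(-42, -147), Pow(-48502, -1))) = Add(Mul(-32039, Pow(Mul(Mul(16, -8), 28), -1)), Mul(Add(-95, -42), Pow(-48502, -1))) = Add(Mul(-32039, Pow(Mul(-128, 28), -1)), Mul(-137, Rational(-1, 48502))) = Add(Mul(-32039, Pow(-3584, -1)), Rational(137, 48502)) = Add(Mul(-32039, Rational(-1, 3584)), Rational(137, 48502)) = Add(Rational(4577, 512), Rational(137, 48502)) = Rational(111031899, 12416512)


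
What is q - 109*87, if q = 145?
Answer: -9338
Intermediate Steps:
q - 109*87 = 145 - 109*87 = 145 - 9483 = -9338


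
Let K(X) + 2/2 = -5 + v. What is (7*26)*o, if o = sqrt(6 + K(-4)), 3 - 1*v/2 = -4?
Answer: 182*sqrt(14) ≈ 680.98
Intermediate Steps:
v = 14 (v = 6 - 2*(-4) = 6 + 8 = 14)
K(X) = 8 (K(X) = -1 + (-5 + 14) = -1 + 9 = 8)
o = sqrt(14) (o = sqrt(6 + 8) = sqrt(14) ≈ 3.7417)
(7*26)*o = (7*26)*sqrt(14) = 182*sqrt(14)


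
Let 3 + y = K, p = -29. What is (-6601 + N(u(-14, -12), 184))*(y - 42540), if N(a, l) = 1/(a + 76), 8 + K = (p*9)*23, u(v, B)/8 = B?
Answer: 3205073817/10 ≈ 3.2051e+8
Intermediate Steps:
u(v, B) = 8*B
K = -6011 (K = -8 - 29*9*23 = -8 - 261*23 = -8 - 6003 = -6011)
y = -6014 (y = -3 - 6011 = -6014)
N(a, l) = 1/(76 + a)
(-6601 + N(u(-14, -12), 184))*(y - 42540) = (-6601 + 1/(76 + 8*(-12)))*(-6014 - 42540) = (-6601 + 1/(76 - 96))*(-48554) = (-6601 + 1/(-20))*(-48554) = (-6601 - 1/20)*(-48554) = -132021/20*(-48554) = 3205073817/10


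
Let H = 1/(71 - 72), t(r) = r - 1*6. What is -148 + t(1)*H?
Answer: -143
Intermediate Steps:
t(r) = -6 + r (t(r) = r - 6 = -6 + r)
H = -1 (H = 1/(-1) = -1)
-148 + t(1)*H = -148 + (-6 + 1)*(-1) = -148 - 5*(-1) = -148 + 5 = -143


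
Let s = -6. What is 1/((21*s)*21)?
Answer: -1/2646 ≈ -0.00037793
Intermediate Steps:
1/((21*s)*21) = 1/((21*(-6))*21) = 1/(-126*21) = 1/(-2646) = -1/2646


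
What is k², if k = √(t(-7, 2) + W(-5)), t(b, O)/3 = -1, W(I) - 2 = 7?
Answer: 6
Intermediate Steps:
W(I) = 9 (W(I) = 2 + 7 = 9)
t(b, O) = -3 (t(b, O) = 3*(-1) = -3)
k = √6 (k = √(-3 + 9) = √6 ≈ 2.4495)
k² = (√6)² = 6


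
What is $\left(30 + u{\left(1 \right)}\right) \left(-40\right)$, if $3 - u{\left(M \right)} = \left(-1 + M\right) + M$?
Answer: $-1280$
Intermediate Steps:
$u{\left(M \right)} = 4 - 2 M$ ($u{\left(M \right)} = 3 - \left(\left(-1 + M\right) + M\right) = 3 - \left(-1 + 2 M\right) = 4 - 2 M$)
$\left(30 + u{\left(1 \right)}\right) \left(-40\right) = \left(30 + \left(4 - 2\right)\right) \left(-40\right) = \left(30 + 2\right) \left(-40\right) = 32 \left(-40\right) = -1280$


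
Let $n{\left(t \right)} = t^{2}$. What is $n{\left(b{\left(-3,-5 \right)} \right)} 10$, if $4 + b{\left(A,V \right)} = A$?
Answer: $490$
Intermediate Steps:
$b{\left(A,V \right)} = -4 + A$
$n{\left(b{\left(-3,-5 \right)} \right)} 10 = \left(-4 - 3\right)^{2} \cdot 10 = \left(-7\right)^{2} \cdot 10 = 49 \cdot 10 = 490$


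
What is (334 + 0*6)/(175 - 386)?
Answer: -334/211 ≈ -1.5829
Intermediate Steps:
(334 + 0*6)/(175 - 386) = (334 + 0)/(-211) = 334*(-1/211) = -334/211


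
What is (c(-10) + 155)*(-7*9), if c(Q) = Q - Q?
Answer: -9765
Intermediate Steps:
c(Q) = 0
(c(-10) + 155)*(-7*9) = (0 + 155)*(-7*9) = 155*(-63) = -9765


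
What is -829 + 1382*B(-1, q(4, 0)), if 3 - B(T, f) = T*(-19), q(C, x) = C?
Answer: -22941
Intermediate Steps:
B(T, f) = 3 + 19*T (B(T, f) = 3 - T*(-19) = 3 - (-19)*T = 3 + 19*T)
-829 + 1382*B(-1, q(4, 0)) = -829 + 1382*(3 + 19*(-1)) = -829 + 1382*(3 - 19) = -829 + 1382*(-16) = -829 - 22112 = -22941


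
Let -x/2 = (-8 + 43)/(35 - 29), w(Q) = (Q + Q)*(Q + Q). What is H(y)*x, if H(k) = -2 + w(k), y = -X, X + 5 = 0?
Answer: -3430/3 ≈ -1143.3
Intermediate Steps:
X = -5 (X = -5 + 0 = -5)
w(Q) = 4*Q**2 (w(Q) = (2*Q)*(2*Q) = 4*Q**2)
y = 5 (y = -1*(-5) = 5)
x = -35/3 (x = -2*(-8 + 43)/(35 - 29) = -70/6 = -2*35/6 = -35/3 ≈ -11.667)
H(k) = -2 + 4*k**2
H(y)*x = (-2 + 4*5**2)*(-35/3) = (-2 + 4*25)*(-35/3) = (-2 + 100)*(-35/3) = 98*(-35/3) = -3430/3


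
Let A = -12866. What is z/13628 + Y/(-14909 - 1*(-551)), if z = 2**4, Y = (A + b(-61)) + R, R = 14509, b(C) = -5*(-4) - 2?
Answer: -5601595/48917706 ≈ -0.11451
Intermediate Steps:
b(C) = 18 (b(C) = 20 - 2 = 18)
Y = 1661 (Y = (-12866 + 18) + 14509 = -12848 + 14509 = 1661)
z = 16
z/13628 + Y/(-14909 - 1*(-551)) = 16/13628 + 1661/(-14909 - 1*(-551)) = 16*(1/13628) + 1661/(-14909 + 551) = 4/3407 + 1661/(-14358) = 4/3407 + 1661*(-1/14358) = 4/3407 - 1661/14358 = -5601595/48917706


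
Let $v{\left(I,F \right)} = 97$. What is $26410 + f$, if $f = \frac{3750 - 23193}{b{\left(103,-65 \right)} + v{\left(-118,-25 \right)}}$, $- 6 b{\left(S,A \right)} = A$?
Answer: $\frac{16970612}{647} \approx 26230.0$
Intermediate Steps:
$b{\left(S,A \right)} = - \frac{A}{6}$
$f = - \frac{116658}{647}$ ($f = \frac{3750 - 23193}{\left(- \frac{1}{6}\right) \left(-65\right) + 97} = - \frac{19443}{\frac{65}{6} + 97} = - \frac{19443}{\frac{647}{6}} = \left(-19443\right) \frac{6}{647} = - \frac{116658}{647} \approx -180.31$)
$26410 + f = 26410 - \frac{116658}{647} = \frac{16970612}{647}$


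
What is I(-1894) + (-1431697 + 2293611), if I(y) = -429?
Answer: 861485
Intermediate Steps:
I(-1894) + (-1431697 + 2293611) = -429 + (-1431697 + 2293611) = -429 + 861914 = 861485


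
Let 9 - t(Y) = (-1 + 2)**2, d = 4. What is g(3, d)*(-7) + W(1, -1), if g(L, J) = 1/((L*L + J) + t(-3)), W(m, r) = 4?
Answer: 11/3 ≈ 3.6667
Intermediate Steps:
t(Y) = 8 (t(Y) = 9 - (-1 + 2)**2 = 9 - 1*1**2 = 9 - 1*1 = 9 - 1 = 8)
g(L, J) = 1/(8 + J + L**2) (g(L, J) = 1/((L*L + J) + 8) = 1/((L**2 + J) + 8) = 1/((J + L**2) + 8) = 1/(8 + J + L**2))
g(3, d)*(-7) + W(1, -1) = -7/(8 + 4 + 3**2) + 4 = -7/(8 + 4 + 9) + 4 = -7/21 + 4 = (1/21)*(-7) + 4 = -1/3 + 4 = 11/3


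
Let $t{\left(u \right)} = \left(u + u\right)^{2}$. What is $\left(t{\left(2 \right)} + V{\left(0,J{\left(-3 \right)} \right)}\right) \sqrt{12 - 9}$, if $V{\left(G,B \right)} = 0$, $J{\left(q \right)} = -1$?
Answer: $16 \sqrt{3} \approx 27.713$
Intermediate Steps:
$t{\left(u \right)} = 4 u^{2}$ ($t{\left(u \right)} = \left(2 u\right)^{2} = 4 u^{2}$)
$\left(t{\left(2 \right)} + V{\left(0,J{\left(-3 \right)} \right)}\right) \sqrt{12 - 9} = \left(4 \cdot 2^{2} + 0\right) \sqrt{12 - 9} = \left(4 \cdot 4 + 0\right) \sqrt{3} = \left(16 + 0\right) \sqrt{3} = 16 \sqrt{3}$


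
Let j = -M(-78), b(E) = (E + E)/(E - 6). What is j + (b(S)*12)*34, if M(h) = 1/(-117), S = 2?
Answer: -47735/117 ≈ -407.99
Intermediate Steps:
b(E) = 2*E/(-6 + E) (b(E) = (2*E)/(-6 + E) = 2*E/(-6 + E))
M(h) = -1/117
j = 1/117 (j = -1*(-1/117) = 1/117 ≈ 0.0085470)
j + (b(S)*12)*34 = 1/117 + ((2*2/(-6 + 2))*12)*34 = 1/117 + ((2*2/(-4))*12)*34 = 1/117 + ((2*2*(-1/4))*12)*34 = 1/117 - 1*12*34 = 1/117 - 12*34 = 1/117 - 408 = -47735/117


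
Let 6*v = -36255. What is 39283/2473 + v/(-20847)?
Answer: 1667751607/103109262 ≈ 16.175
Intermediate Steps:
v = -12085/2 (v = (⅙)*(-36255) = -12085/2 ≈ -6042.5)
39283/2473 + v/(-20847) = 39283/2473 - 12085/2/(-20847) = 39283*(1/2473) - 12085/2*(-1/20847) = 39283/2473 + 12085/41694 = 1667751607/103109262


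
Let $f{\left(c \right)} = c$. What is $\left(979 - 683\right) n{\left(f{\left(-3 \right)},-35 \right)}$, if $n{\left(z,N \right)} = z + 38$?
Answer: $10360$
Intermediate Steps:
$n{\left(z,N \right)} = 38 + z$
$\left(979 - 683\right) n{\left(f{\left(-3 \right)},-35 \right)} = \left(979 - 683\right) \left(38 - 3\right) = 296 \cdot 35 = 10360$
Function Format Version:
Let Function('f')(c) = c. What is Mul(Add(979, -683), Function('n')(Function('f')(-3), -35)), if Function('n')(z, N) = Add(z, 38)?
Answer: 10360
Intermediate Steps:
Function('n')(z, N) = Add(38, z)
Mul(Add(979, -683), Function('n')(Function('f')(-3), -35)) = Mul(Add(979, -683), Add(38, -3)) = Mul(296, 35) = 10360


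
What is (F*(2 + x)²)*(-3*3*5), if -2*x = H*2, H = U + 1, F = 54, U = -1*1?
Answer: -9720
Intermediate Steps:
U = -1
H = 0 (H = -1 + 1 = 0)
x = 0 (x = -0*2 = -½*0 = 0)
(F*(2 + x)²)*(-3*3*5) = (54*(2 + 0)²)*(-3*3*5) = (54*2²)*(-9*5) = (54*4)*(-45) = 216*(-45) = -9720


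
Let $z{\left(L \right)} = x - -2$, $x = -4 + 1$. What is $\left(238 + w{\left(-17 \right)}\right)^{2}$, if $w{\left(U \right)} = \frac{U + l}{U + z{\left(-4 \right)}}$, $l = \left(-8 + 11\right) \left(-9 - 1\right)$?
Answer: $\frac{18757561}{324} \approx 57894.0$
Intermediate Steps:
$x = -3$
$z{\left(L \right)} = -1$ ($z{\left(L \right)} = -3 - -2 = -3 + 2 = -1$)
$l = -30$ ($l = 3 \left(-10\right) = -30$)
$w{\left(U \right)} = \frac{-30 + U}{-1 + U}$ ($w{\left(U \right)} = \frac{U - 30}{U - 1} = \frac{-30 + U}{-1 + U}$)
$\left(238 + w{\left(-17 \right)}\right)^{2} = \left(238 + \frac{-30 - 17}{-1 - 17}\right)^{2} = \left(238 + \frac{1}{-18} \left(-47\right)\right)^{2} = \left(238 - - \frac{47}{18}\right)^{2} = \left(238 + \frac{47}{18}\right)^{2} = \left(\frac{4331}{18}\right)^{2} = \frac{18757561}{324}$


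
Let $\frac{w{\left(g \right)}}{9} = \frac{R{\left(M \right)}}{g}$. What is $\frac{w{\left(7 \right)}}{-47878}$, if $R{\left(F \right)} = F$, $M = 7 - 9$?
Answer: $\frac{9}{167573} \approx 5.3708 \cdot 10^{-5}$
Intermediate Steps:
$M = -2$ ($M = 7 - 9 = -2$)
$w{\left(g \right)} = - \frac{18}{g}$ ($w{\left(g \right)} = 9 \left(- \frac{2}{g}\right) = - \frac{18}{g}$)
$\frac{w{\left(7 \right)}}{-47878} = \frac{\left(-18\right) \frac{1}{7}}{-47878} = \left(-18\right) \frac{1}{7} \left(- \frac{1}{47878}\right) = \left(- \frac{18}{7}\right) \left(- \frac{1}{47878}\right) = \frac{9}{167573}$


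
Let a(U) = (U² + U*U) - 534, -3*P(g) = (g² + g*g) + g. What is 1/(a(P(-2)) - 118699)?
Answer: -1/119225 ≈ -8.3875e-6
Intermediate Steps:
P(g) = -2*g²/3 - g/3 (P(g) = -((g² + g*g) + g)/3 = -((g² + g²) + g)/3 = -(2*g² + g)/3 = -(g + 2*g²)/3 = -2*g²/3 - g/3)
a(U) = -534 + 2*U² (a(U) = (U² + U²) - 534 = 2*U² - 534 = -534 + 2*U²)
1/(a(P(-2)) - 118699) = 1/((-534 + 2*(-⅓*(-2)*(1 + 2*(-2)))²) - 118699) = 1/((-534 + 2*(-⅓*(-2)*(1 - 4))²) - 118699) = 1/((-534 + 2*(-⅓*(-2)*(-3))²) - 118699) = 1/((-534 + 2*(-2)²) - 118699) = 1/((-534 + 2*4) - 118699) = 1/((-534 + 8) - 118699) = 1/(-526 - 118699) = 1/(-119225) = -1/119225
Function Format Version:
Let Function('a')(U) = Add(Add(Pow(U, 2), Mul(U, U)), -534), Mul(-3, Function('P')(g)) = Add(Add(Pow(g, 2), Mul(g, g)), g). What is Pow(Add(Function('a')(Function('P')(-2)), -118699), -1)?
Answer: Rational(-1, 119225) ≈ -8.3875e-6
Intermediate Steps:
Function('P')(g) = Add(Mul(Rational(-2, 3), Pow(g, 2)), Mul(Rational(-1, 3), g)) (Function('P')(g) = Mul(Rational(-1, 3), Add(Add(Pow(g, 2), Mul(g, g)), g)) = Mul(Rational(-1, 3), Add(Add(Pow(g, 2), Pow(g, 2)), g)) = Mul(Rational(-1, 3), Add(Mul(2, Pow(g, 2)), g)) = Mul(Rational(-1, 3), Add(g, Mul(2, Pow(g, 2)))) = Add(Mul(Rational(-2, 3), Pow(g, 2)), Mul(Rational(-1, 3), g)))
Function('a')(U) = Add(-534, Mul(2, Pow(U, 2))) (Function('a')(U) = Add(Add(Pow(U, 2), Pow(U, 2)), -534) = Add(Mul(2, Pow(U, 2)), -534) = Add(-534, Mul(2, Pow(U, 2))))
Pow(Add(Function('a')(Function('P')(-2)), -118699), -1) = Pow(Add(Add(-534, Mul(2, Pow(Mul(Rational(-1, 3), -2, Add(1, Mul(2, -2))), 2))), -118699), -1) = Pow(Add(Add(-534, Mul(2, Pow(Mul(Rational(-1, 3), -2, Add(1, -4)), 2))), -118699), -1) = Pow(Add(Add(-534, Mul(2, Pow(Mul(Rational(-1, 3), -2, -3), 2))), -118699), -1) = Pow(Add(Add(-534, Mul(2, Pow(-2, 2))), -118699), -1) = Pow(Add(Add(-534, Mul(2, 4)), -118699), -1) = Pow(Add(Add(-534, 8), -118699), -1) = Pow(Add(-526, -118699), -1) = Pow(-119225, -1) = Rational(-1, 119225)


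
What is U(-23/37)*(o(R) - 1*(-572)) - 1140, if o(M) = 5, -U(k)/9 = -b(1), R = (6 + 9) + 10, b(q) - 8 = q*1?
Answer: 45597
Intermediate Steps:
b(q) = 8 + q (b(q) = 8 + q*1 = 8 + q)
R = 25 (R = 15 + 10 = 25)
U(k) = 81 (U(k) = -(-9)*(8 + 1) = -(-9)*9 = -9*(-9) = 81)
U(-23/37)*(o(R) - 1*(-572)) - 1140 = 81*(5 - 1*(-572)) - 1140 = 81*(5 + 572) - 1140 = 81*577 - 1140 = 46737 - 1140 = 45597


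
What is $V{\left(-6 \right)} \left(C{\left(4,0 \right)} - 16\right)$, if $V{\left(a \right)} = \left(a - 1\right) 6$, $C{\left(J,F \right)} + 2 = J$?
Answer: $588$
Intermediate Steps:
$C{\left(J,F \right)} = -2 + J$
$V{\left(a \right)} = -6 + 6 a$ ($V{\left(a \right)} = \left(-1 + a\right) 6 = -6 + 6 a$)
$V{\left(-6 \right)} \left(C{\left(4,0 \right)} - 16\right) = \left(-6 + 6 \left(-6\right)\right) \left(\left(-2 + 4\right) - 16\right) = \left(-6 - 36\right) \left(2 - 16\right) = \left(-42\right) \left(-14\right) = 588$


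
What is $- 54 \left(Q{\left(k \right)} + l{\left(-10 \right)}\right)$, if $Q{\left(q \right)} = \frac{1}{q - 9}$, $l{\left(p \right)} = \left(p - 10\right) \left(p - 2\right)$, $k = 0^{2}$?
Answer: $-12954$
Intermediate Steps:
$k = 0$
$l{\left(p \right)} = \left(-10 + p\right) \left(-2 + p\right)$
$Q{\left(q \right)} = \frac{1}{-9 + q}$
$- 54 \left(Q{\left(k \right)} + l{\left(-10 \right)}\right) = - 54 \left(\frac{1}{-9 + 0} + \left(20 + \left(-10\right)^{2} - -120\right)\right) = - 54 \left(\frac{1}{-9} + \left(20 + 100 + 120\right)\right) = - 54 \left(- \frac{1}{9} + 240\right) = \left(-54\right) \frac{2159}{9} = -12954$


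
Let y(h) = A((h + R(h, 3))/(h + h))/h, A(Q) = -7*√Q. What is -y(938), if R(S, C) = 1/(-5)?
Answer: 3*√1221745/628460 ≈ 0.0052764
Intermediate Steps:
R(S, C) = -⅕
y(h) = -7*√2*√((-⅕ + h)/h)/(2*h) (y(h) = (-7*√((h - ⅕)/(h + h)))/h = (-7*√((1/(2*h))*(-⅕ + h)))/h = (-7*√((-⅕ + h)/(2*h)))/h = (-7*√2*√((-⅕ + h)/h)/2)/h = -7*√2*√((-⅕ + h)/h)/(2*h))
-y(938) = -(-7)*√(50 - 10/938)/(10*938) = -(-7)*√(50 - 10*1/938)/(10*938) = -(-7)*√(50 - 5/469)/(10*938) = -(-7)*√(23445/469)/(10*938) = -(-7)*3*√1221745/469/(10*938) = -(-3)*√1221745/628460 = 3*√1221745/628460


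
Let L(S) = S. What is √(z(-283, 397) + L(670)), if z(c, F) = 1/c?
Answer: √53659347/283 ≈ 25.884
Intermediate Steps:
√(z(-283, 397) + L(670)) = √(1/(-283) + 670) = √(-1/283 + 670) = √(189609/283) = √53659347/283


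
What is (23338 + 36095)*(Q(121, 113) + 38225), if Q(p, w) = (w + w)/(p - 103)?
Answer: 6817717918/3 ≈ 2.2726e+9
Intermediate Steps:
Q(p, w) = 2*w/(-103 + p) (Q(p, w) = (2*w)/(-103 + p) = 2*w/(-103 + p))
(23338 + 36095)*(Q(121, 113) + 38225) = (23338 + 36095)*(2*113/(-103 + 121) + 38225) = 59433*(2*113/18 + 38225) = 59433*(2*113*(1/18) + 38225) = 59433*(113/9 + 38225) = 59433*(344138/9) = 6817717918/3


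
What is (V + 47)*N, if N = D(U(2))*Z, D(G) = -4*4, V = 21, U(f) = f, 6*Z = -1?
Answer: 544/3 ≈ 181.33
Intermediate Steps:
Z = -1/6 (Z = (1/6)*(-1) = -1/6 ≈ -0.16667)
D(G) = -16
N = 8/3 (N = -16*(-1/6) = 8/3 ≈ 2.6667)
(V + 47)*N = (21 + 47)*(8/3) = 68*(8/3) = 544/3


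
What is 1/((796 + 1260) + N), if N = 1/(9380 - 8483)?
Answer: 897/1844233 ≈ 0.00048638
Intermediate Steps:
N = 1/897 ≈ 0.0011148
1/((796 + 1260) + N) = 1/((796 + 1260) + 1/897) = 1/(2056 + 1/897) = 1/(1844233/897) = 897/1844233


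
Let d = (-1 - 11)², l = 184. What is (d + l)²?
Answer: 107584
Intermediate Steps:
d = 144 (d = (-12)² = 144)
(d + l)² = (144 + 184)² = 328² = 107584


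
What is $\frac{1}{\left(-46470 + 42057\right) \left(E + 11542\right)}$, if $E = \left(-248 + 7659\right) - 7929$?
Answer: $- \frac{1}{48648912} \approx -2.0555 \cdot 10^{-8}$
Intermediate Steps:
$E = -518$ ($E = 7411 - 7929 = -518$)
$\frac{1}{\left(-46470 + 42057\right) \left(E + 11542\right)} = \frac{1}{\left(-46470 + 42057\right) \left(-518 + 11542\right)} = \frac{1}{\left(-4413\right) 11024} = \frac{1}{-48648912} = - \frac{1}{48648912}$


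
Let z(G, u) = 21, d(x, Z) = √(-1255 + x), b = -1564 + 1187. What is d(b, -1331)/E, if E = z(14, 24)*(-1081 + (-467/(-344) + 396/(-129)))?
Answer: -1376*I*√102/7821513 ≈ -0.0017768*I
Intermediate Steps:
b = -377
E = -7821513/344 (E = 21*(-1081 + (-467/(-344) + 396/(-129))) = 21*(-1081 + (-467*(-1/344) + 396*(-1/129))) = 21*(-1081 + (467/344 - 132/43)) = 21*(-1081 - 589/344) = 21*(-372453/344) = -7821513/344 ≈ -22737.)
d(b, -1331)/E = √(-1255 - 377)/(-7821513/344) = √(-1632)*(-344/7821513) = (4*I*√102)*(-344/7821513) = -1376*I*√102/7821513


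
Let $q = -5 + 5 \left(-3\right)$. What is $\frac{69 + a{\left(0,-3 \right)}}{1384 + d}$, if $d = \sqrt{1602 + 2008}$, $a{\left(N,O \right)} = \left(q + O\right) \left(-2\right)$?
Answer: $\frac{79580}{955923} - \frac{2185 \sqrt{10}}{1911846} \approx 0.079635$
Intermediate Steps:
$q = -20$ ($q = -5 - 15 = -20$)
$a{\left(N,O \right)} = 40 - 2 O$ ($a{\left(N,O \right)} = \left(-20 + O\right) \left(-2\right) = 40 - 2 O$)
$d = 19 \sqrt{10}$ ($d = \sqrt{3610} = 19 \sqrt{10} \approx 60.083$)
$\frac{69 + a{\left(0,-3 \right)}}{1384 + d} = \frac{69 + \left(40 - -6\right)}{1384 + 19 \sqrt{10}} = \frac{69 + \left(40 + 6\right)}{1384 + 19 \sqrt{10}} = \frac{69 + 46}{1384 + 19 \sqrt{10}} = \frac{115}{1384 + 19 \sqrt{10}}$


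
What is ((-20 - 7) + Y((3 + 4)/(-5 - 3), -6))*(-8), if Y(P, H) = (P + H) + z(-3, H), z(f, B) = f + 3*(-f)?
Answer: 223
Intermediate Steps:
z(f, B) = -2*f (z(f, B) = f - 3*f = -2*f)
Y(P, H) = 6 + H + P (Y(P, H) = (P + H) - 2*(-3) = (H + P) + 6 = 6 + H + P)
((-20 - 7) + Y((3 + 4)/(-5 - 3), -6))*(-8) = ((-20 - 7) + (6 - 6 + (3 + 4)/(-5 - 3)))*(-8) = (-27 + (6 - 6 + 7/(-8)))*(-8) = (-27 + (6 - 6 + 7*(-⅛)))*(-8) = (-27 + (6 - 6 - 7/8))*(-8) = (-27 - 7/8)*(-8) = -223/8*(-8) = 223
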